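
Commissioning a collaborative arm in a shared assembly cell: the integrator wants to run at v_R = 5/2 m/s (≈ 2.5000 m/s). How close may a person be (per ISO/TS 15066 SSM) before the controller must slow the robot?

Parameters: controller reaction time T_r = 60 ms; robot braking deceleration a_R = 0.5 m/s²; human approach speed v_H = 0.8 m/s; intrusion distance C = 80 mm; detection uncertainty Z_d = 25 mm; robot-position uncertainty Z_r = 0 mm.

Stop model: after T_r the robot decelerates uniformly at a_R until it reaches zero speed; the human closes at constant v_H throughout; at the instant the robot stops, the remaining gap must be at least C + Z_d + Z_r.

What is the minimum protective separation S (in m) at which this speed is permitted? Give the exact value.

stop time T_s = (5/2)/(1/2) = 5.0000 s
reaction-phase robot travel = 2.5000·0.0600 = 0.1500 m
robot under decel: 2.5000²/(2·0.5000) = 6.2500 m
human over T_r+T_s: 0.8000·(0.0600+5.0000) = 4.0480 m
margins: 0.0800+0.0250+0.0000 = 0.1050 m
S_min ≈ 0.1500+6.2500+4.0480+0.1050  ⇒  S_min = 10553/1000 m

S_min = 10553/1000 m = 10.5530 m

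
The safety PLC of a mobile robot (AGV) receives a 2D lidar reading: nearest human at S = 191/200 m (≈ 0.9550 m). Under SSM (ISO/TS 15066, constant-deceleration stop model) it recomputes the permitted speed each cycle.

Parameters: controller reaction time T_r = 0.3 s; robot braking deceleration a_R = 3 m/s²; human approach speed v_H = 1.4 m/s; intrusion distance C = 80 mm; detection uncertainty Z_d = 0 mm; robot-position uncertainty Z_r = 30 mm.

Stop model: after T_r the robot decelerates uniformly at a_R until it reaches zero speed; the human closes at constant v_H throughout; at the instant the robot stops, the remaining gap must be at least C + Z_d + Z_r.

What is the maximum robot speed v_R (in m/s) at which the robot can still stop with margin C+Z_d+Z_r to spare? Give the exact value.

collect terms ⇒ (1/6)·v_R² + (23/30)·v_R + (-17/40) = 0
  disc = (23/30)² − 4·(1/6)·(-17/40) = 196/225 ; √disc = 14/15
  v_R = (−(23/30) + 14/15) / (2·(1/6)) = 1/2 m/s
check:
braking lasts T_s = (1/2)/3 = 0.1667 s
robot in T_r: 0.5000·0.3000 = 0.1500 m
braking distance = 0.5000²/(2·3.0000) = 0.0417 m
person approaches 1.4000·(0.3000+0.1667) = 0.6533 m
C+Z_d+Z_r = 0.0800+0.0000+0.0300 = 0.1100 m
sum ≈ 0.1500+0.0417+0.6533+0.1100 ≈ 0.9550 m = S ✓

v_R_max = 1/2 m/s = 0.5000 m/s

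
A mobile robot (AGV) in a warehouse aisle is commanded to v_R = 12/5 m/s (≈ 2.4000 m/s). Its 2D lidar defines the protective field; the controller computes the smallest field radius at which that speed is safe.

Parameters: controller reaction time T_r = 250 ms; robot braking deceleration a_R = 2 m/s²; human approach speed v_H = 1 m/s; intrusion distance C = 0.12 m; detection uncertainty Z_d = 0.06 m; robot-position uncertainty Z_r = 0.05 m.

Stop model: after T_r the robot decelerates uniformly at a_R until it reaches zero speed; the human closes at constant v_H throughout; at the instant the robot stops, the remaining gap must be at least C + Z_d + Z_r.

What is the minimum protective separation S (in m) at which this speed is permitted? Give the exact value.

S_min = 93/25 m = 3.7200 m

T_s = v_R/a_R = (12/5)/2 = 1.2000 s
robot covers v_R·T_r = 2.4000·0.2500 = 0.6000 m before braking
braking distance = 2.4000²/(2·2.0000) = 1.4400 m
human over T_r+T_s: 1.0000·(0.2500+1.2000) = 1.4500 m
margins: 0.1200+0.0600+0.0500 = 0.2300 m
S_min ≈ 0.6000+1.4400+1.4500+0.2300  ⇒  S_min = 93/25 m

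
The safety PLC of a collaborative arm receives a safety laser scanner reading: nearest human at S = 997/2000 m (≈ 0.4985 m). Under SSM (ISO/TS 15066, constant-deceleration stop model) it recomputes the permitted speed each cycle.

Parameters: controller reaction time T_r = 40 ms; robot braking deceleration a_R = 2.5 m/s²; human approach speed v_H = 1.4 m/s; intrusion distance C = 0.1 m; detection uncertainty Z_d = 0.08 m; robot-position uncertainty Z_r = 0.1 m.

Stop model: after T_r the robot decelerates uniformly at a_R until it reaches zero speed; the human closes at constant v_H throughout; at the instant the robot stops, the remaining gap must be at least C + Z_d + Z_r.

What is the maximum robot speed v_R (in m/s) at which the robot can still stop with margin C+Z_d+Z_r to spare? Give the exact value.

v_R_max = 1/4 m/s = 0.2500 m/s

at the boundary: (1/5)·v² + (3/5)·v + (-13/80) = 0
  disc = (3/5)² − 4·(1/5)·(-13/80) = 49/100 ; √disc = 7/10
  v_R = (−(3/5) + 7/10) / (2·(1/5)) = 1/4 m/s
check:
braking lasts T_s = (1/4)/(5/2) = 0.1000 s
robot in T_r: 0.2500·0.0400 = 0.0100 m
braking distance = 0.2500²/(2·2.5000) = 0.0125 m
human over T_r+T_s: 1.4000·(0.0400+0.1000) = 0.1960 m
C+Z_d+Z_r = 0.1000+0.0800+0.1000 = 0.2800 m
sum ≈ 0.0100+0.0125+0.1960+0.2800 ≈ 0.4985 m = S ✓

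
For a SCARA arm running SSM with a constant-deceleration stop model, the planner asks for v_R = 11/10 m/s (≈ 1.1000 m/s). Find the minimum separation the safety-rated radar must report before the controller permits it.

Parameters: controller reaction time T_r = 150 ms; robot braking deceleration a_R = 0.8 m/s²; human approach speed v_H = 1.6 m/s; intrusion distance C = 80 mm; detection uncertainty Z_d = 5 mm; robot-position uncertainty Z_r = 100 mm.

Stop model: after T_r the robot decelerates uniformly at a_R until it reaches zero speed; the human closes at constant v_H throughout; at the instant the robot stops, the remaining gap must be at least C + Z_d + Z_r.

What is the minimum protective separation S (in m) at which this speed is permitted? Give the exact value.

S_min = 2837/800 m = 3.5463 m

T_s = v_R/a_R = (11/10)/(4/5) = 1.3750 s
reaction-phase robot travel = 1.1000·0.1500 = 0.1650 m
robot covers 1.1000·1.3750 − ½·0.8000·1.3750² = 0.7562 m while stopping
human over T_r+T_s: 1.6000·(0.1500+1.3750) = 2.4400 m
residual clearance needed = 0.0800+0.0050+0.1000 = 0.1850 m
S_min ≈ 0.1650+0.7562+2.4400+0.1850  ⇒  S_min = 2837/800 m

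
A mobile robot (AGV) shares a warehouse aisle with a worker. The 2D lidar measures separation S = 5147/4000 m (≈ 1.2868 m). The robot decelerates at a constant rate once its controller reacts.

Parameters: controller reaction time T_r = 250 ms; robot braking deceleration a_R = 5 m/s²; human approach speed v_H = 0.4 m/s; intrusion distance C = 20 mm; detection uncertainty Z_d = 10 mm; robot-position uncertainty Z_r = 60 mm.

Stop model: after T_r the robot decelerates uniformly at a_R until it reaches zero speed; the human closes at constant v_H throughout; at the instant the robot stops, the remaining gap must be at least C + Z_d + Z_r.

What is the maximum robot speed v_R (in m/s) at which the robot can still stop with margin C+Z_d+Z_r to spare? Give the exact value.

at the boundary: (1/10)·v² + (33/100)·v + (-4387/4000) = 0
  disc = (33/100)² − 4·(1/10)·(-4387/4000) = 1369/2500 ; √disc = 37/50
  v_R = (−(33/100) + 37/50) / (2·(1/10)) = 41/20 m/s
check:
braking lasts T_s = (41/20)/5 = 0.4100 s
robot in T_r: 2.0500·0.2500 = 0.5125 m
robot under decel: 2.0500²/(2·5.0000) = 0.4203 m
person approaches 0.4000·(0.2500+0.4100) = 0.2640 m
margins: 0.0200+0.0100+0.0600 = 0.0900 m
sum ≈ 0.5125+0.4203+0.2640+0.0900 ≈ 1.2868 m = S ✓

v_R_max = 41/20 m/s = 2.0500 m/s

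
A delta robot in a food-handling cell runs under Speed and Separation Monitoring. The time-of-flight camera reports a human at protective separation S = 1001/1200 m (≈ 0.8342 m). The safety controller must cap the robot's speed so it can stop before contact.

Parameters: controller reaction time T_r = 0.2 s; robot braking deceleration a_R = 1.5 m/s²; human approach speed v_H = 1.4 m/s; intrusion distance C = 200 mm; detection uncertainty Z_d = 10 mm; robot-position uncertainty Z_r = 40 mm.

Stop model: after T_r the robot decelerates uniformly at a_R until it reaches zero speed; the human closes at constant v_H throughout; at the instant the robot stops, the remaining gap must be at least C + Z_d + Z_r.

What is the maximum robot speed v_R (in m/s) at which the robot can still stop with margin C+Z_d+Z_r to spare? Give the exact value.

at the boundary: (1/3)·v² + (17/15)·v + (-73/240) = 0
  disc = (17/15)² − 4·(1/3)·(-73/240) = 169/100 ; √disc = 13/10
  v_R = (−(17/15) + 13/10) / (2·(1/3)) = 1/4 m/s
check:
braking lasts T_s = (1/4)/(3/2) = 0.1667 s
robot covers v_R·T_r = 0.2500·0.2000 = 0.0500 m before braking
robot under decel: 0.2500²/(2·1.5000) = 0.0208 m
human closes 1.4000·0.3667 = 0.5133 m
residual clearance needed = 0.2000+0.0100+0.0400 = 0.2500 m
sum ≈ 0.0500+0.0208+0.5133+0.2500 ≈ 0.8342 m = S ✓

v_R_max = 1/4 m/s = 0.2500 m/s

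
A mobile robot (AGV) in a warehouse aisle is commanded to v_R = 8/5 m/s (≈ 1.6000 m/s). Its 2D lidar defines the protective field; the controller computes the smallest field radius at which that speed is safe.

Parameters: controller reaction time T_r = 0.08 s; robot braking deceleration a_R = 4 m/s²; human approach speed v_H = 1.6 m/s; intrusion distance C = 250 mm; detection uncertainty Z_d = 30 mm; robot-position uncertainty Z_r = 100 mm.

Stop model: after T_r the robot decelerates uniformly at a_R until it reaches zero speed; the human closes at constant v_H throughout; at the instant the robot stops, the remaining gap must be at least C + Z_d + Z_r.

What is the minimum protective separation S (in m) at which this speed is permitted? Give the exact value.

braking lasts T_s = (8/5)/4 = 0.4000 s
reaction-phase robot travel = 1.6000·0.0800 = 0.1280 m
robot covers 1.6000·0.4000 − ½·4.0000·0.4000² = 0.3200 m while stopping
human over T_r+T_s: 1.6000·(0.0800+0.4000) = 0.7680 m
C+Z_d+Z_r = 0.2500+0.0300+0.1000 = 0.3800 m
S_min ≈ 0.1280+0.3200+0.7680+0.3800  ⇒  S_min = 399/250 m

S_min = 399/250 m = 1.5960 m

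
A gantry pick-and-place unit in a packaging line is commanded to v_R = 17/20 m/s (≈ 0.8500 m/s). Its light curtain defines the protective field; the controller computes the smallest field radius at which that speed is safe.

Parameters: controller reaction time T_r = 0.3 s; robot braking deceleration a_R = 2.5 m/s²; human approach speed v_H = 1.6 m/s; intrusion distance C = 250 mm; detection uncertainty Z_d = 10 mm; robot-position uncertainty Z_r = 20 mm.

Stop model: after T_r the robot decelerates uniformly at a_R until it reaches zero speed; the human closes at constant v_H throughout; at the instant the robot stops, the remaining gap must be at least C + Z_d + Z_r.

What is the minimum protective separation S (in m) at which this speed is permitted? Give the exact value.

S_min = 3407/2000 m = 1.7035 m

braking lasts T_s = (17/20)/(5/2) = 0.3400 s
reaction-phase robot travel = 0.8500·0.3000 = 0.2550 m
braking distance = 0.8500²/(2·2.5000) = 0.1445 m
human over T_r+T_s: 1.6000·(0.3000+0.3400) = 1.0240 m
margins: 0.2500+0.0100+0.0200 = 0.2800 m
S_min ≈ 0.2550+0.1445+1.0240+0.2800  ⇒  S_min = 3407/2000 m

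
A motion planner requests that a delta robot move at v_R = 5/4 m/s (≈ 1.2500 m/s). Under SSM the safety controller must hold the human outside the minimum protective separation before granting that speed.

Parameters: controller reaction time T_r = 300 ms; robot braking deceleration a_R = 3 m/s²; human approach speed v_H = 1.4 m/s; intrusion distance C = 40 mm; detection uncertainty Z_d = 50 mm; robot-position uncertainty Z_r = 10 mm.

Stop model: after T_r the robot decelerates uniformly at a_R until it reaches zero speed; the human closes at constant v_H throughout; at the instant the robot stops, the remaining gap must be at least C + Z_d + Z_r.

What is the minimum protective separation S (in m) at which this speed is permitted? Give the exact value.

T_s = v_R/a_R = (5/4)/3 = 0.4167 s
robot covers v_R·T_r = 1.2500·0.3000 = 0.3750 m before braking
robot covers 1.2500·0.4167 − ½·3.0000·0.4167² = 0.2604 m while stopping
human over T_r+T_s: 1.4000·(0.3000+0.4167) = 1.0033 m
C+Z_d+Z_r = 0.0400+0.0500+0.0100 = 0.1000 m
S_min ≈ 0.3750+0.2604+1.0033+0.1000  ⇒  S_min = 1391/800 m

S_min = 1391/800 m = 1.7388 m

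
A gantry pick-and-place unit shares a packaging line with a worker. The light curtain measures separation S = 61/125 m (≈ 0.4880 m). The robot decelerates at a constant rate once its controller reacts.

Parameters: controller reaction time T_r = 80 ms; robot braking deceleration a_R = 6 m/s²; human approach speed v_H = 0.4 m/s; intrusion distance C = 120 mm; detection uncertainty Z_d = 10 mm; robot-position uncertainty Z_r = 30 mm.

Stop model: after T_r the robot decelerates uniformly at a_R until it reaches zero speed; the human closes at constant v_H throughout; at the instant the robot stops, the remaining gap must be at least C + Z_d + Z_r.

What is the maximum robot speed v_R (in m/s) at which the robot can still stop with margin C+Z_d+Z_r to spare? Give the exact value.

quadratic (1/12)·v² + (11/75)·v + (-37/125) = 0
  disc = (11/75)² − 4·(1/12)·(-37/125) = 676/5625 ; √disc = 26/75
  v_R = (−(11/75) + 26/75) / (2·(1/12)) = 6/5 m/s
check:
braking lasts T_s = (6/5)/6 = 0.2000 s
robot covers v_R·T_r = 1.2000·0.0800 = 0.0960 m before braking
robot covers 1.2000·0.2000 − ½·6.0000·0.2000² = 0.1200 m while stopping
person approaches 0.4000·(0.0800+0.2000) = 0.1120 m
C+Z_d+Z_r = 0.1200+0.0100+0.0300 = 0.1600 m
sum ≈ 0.0960+0.1200+0.1120+0.1600 ≈ 0.4880 m = S ✓

v_R_max = 6/5 m/s = 1.2000 m/s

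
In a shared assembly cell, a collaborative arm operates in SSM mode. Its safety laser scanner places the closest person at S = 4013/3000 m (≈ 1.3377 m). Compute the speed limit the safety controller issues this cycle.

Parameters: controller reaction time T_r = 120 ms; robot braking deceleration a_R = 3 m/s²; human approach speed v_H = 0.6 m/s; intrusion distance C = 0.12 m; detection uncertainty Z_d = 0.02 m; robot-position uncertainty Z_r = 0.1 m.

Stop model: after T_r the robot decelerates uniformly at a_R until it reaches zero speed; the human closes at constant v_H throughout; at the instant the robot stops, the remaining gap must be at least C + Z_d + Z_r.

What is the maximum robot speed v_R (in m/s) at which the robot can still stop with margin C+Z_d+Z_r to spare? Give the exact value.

at the boundary: (1/6)·v² + (8/25)·v + (-3077/3000) = 0
  disc = (8/25)² − 4·(1/6)·(-3077/3000) = 17689/22500 ; √disc = 133/150
  v_R = (−(8/25) + 133/150) / (2·(1/6)) = 17/10 m/s
check:
T_s = v_R/a_R = (17/10)/3 = 0.5667 s
robot in T_r: 1.7000·0.1200 = 0.2040 m
robot under decel: 1.7000²/(2·3.0000) = 0.4817 m
human closes 0.6000·0.6867 = 0.4120 m
residual clearance needed = 0.1200+0.0200+0.1000 = 0.2400 m
sum ≈ 0.2040+0.4817+0.4120+0.2400 ≈ 1.3377 m = S ✓

v_R_max = 17/10 m/s = 1.7000 m/s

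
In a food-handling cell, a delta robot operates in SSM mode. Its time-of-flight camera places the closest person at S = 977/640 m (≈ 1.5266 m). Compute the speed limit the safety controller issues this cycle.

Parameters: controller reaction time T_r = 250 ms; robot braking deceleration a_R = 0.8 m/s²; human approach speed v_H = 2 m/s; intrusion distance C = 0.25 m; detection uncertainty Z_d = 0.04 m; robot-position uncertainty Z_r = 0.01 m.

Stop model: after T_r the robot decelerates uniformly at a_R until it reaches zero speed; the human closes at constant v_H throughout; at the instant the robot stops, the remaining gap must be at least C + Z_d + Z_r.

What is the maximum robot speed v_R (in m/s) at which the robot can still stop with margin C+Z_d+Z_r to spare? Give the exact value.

v_R_max = 1/4 m/s = 0.2500 m/s

at the boundary: (5/8)·v² + (11/4)·v + (-93/128) = 0
  disc = (11/4)² − 4·(5/8)·(-93/128) = 2401/256 ; √disc = 49/16
  v_R = (−(11/4) + 49/16) / (2·(5/8)) = 1/4 m/s
check:
braking lasts T_s = (1/4)/(4/5) = 0.3125 s
robot covers v_R·T_r = 0.2500·0.2500 = 0.0625 m before braking
robot under decel: 0.2500²/(2·0.8000) = 0.0391 m
human closes 2.0000·0.5625 = 1.1250 m
margins: 0.2500+0.0400+0.0100 = 0.3000 m
sum ≈ 0.0625+0.0391+1.1250+0.3000 ≈ 1.5266 m = S ✓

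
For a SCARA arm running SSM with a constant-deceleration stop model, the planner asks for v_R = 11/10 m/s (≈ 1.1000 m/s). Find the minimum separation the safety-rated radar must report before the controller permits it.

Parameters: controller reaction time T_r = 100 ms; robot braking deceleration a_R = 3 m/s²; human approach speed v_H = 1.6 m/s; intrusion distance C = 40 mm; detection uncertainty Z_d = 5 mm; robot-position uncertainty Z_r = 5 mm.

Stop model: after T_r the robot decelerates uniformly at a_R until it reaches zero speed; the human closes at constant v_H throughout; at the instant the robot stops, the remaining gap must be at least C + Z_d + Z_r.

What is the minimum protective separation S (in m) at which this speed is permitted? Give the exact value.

S_min = 133/120 m = 1.1083 m

braking lasts T_s = (11/10)/3 = 0.3667 s
reaction-phase robot travel = 1.1000·0.1000 = 0.1100 m
braking distance = 1.1000²/(2·3.0000) = 0.2017 m
human over T_r+T_s: 1.6000·(0.1000+0.3667) = 0.7467 m
residual clearance needed = 0.0400+0.0050+0.0050 = 0.0500 m
S_min ≈ 0.1100+0.2017+0.7467+0.0500  ⇒  S_min = 133/120 m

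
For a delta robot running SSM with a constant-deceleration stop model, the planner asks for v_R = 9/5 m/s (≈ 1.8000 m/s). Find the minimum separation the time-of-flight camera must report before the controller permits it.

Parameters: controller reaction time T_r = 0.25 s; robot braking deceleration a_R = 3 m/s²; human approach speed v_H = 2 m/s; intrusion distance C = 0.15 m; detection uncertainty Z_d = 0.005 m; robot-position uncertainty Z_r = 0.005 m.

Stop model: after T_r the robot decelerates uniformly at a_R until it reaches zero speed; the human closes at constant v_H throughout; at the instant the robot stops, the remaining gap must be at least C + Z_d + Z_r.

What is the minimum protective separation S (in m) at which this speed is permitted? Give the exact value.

braking lasts T_s = (9/5)/3 = 0.6000 s
reaction-phase robot travel = 1.8000·0.2500 = 0.4500 m
robot under decel: 1.8000²/(2·3.0000) = 0.5400 m
person approaches 2.0000·(0.2500+0.6000) = 1.7000 m
residual clearance needed = 0.1500+0.0050+0.0050 = 0.1600 m
S_min ≈ 0.4500+0.5400+1.7000+0.1600  ⇒  S_min = 57/20 m

S_min = 57/20 m = 2.8500 m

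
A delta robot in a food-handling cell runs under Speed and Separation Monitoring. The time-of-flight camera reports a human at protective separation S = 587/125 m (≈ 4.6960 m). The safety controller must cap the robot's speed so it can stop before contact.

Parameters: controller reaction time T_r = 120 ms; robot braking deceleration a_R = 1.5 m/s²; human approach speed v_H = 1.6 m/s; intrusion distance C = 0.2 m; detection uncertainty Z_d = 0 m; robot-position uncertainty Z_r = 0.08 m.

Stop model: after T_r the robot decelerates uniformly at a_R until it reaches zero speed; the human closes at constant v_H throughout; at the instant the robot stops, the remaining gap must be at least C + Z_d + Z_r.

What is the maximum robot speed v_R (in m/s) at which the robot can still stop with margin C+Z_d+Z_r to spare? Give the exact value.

v_R_max = 11/5 m/s = 2.2000 m/s

collect terms ⇒ (1/3)·v_R² + (89/75)·v_R + (-528/125) = 0
  disc = (89/75)² − 4·(1/3)·(-528/125) = 39601/5625 ; √disc = 199/75
  v_R = (−(89/75) + 199/75) / (2·(1/3)) = 11/5 m/s
check:
braking lasts T_s = (11/5)/(3/2) = 1.4667 s
robot covers v_R·T_r = 2.2000·0.1200 = 0.2640 m before braking
robot covers 2.2000·1.4667 − ½·1.5000·1.4667² = 1.6133 m while stopping
person approaches 1.6000·(0.1200+1.4667) = 2.5387 m
margins: 0.2000+0.0000+0.0800 = 0.2800 m
sum ≈ 0.2640+1.6133+2.5387+0.2800 ≈ 4.6960 m = S ✓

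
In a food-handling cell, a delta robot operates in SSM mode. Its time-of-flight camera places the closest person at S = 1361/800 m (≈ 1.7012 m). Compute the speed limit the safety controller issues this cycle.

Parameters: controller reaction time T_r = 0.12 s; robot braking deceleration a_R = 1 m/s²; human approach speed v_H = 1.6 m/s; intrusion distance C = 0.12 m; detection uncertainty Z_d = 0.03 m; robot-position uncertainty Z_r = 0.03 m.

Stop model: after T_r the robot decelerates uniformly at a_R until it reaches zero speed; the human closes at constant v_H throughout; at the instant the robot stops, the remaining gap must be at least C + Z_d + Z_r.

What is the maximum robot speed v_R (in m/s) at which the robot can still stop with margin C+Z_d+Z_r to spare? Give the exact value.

v_R_max = 13/20 m/s = 0.6500 m/s

at the boundary: (1/2)·v² + (43/25)·v + (-5317/4000) = 0
  disc = (43/25)² − 4·(1/2)·(-5317/4000) = 56169/10000 ; √disc = 237/100
  v_R = (−(43/25) + 237/100) / (2·(1/2)) = 13/20 m/s
check:
T_s = v_R/a_R = (13/20)/1 = 0.6500 s
reaction-phase robot travel = 0.6500·0.1200 = 0.0780 m
robot covers 0.6500·0.6500 − ½·1.0000·0.6500² = 0.2112 m while stopping
person approaches 1.6000·(0.1200+0.6500) = 1.2320 m
C+Z_d+Z_r = 0.1200+0.0300+0.0300 = 0.1800 m
sum ≈ 0.0780+0.2112+1.2320+0.1800 ≈ 1.7012 m = S ✓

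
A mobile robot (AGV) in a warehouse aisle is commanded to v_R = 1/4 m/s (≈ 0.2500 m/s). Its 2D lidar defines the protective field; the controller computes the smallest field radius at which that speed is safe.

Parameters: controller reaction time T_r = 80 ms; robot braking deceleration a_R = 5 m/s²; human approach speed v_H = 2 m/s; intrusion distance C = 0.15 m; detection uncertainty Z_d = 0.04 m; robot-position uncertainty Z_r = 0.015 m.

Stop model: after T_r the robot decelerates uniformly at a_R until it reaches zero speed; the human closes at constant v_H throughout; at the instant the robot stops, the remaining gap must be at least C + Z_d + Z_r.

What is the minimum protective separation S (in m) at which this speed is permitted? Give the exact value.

stop time T_s = (1/4)/5 = 0.0500 s
robot covers v_R·T_r = 0.2500·0.0800 = 0.0200 m before braking
robot covers 0.2500·0.0500 − ½·5.0000·0.0500² = 0.0063 m while stopping
human closes 2.0000·0.1300 = 0.2600 m
residual clearance needed = 0.1500+0.0400+0.0150 = 0.2050 m
S_min ≈ 0.0200+0.0063+0.2600+0.2050  ⇒  S_min = 393/800 m

S_min = 393/800 m = 0.4913 m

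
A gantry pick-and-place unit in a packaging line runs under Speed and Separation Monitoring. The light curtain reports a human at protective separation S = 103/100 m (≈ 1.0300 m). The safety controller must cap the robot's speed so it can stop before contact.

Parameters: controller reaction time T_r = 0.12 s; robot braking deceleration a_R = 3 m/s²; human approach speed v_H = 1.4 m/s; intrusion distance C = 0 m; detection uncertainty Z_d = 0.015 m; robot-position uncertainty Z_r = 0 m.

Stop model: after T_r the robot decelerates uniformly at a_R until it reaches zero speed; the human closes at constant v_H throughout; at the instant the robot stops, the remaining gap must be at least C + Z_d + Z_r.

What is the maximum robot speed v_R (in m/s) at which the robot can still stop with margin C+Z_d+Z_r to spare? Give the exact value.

v_R_max = 11/10 m/s = 1.1000 m/s

at the boundary: (1/6)·v² + (44/75)·v + (-847/1000) = 0
  disc = (44/75)² − 4·(1/6)·(-847/1000) = 20449/22500 ; √disc = 143/150
  v_R = (−(44/75) + 143/150) / (2·(1/6)) = 11/10 m/s
check:
braking lasts T_s = (11/10)/3 = 0.3667 s
reaction-phase robot travel = 1.1000·0.1200 = 0.1320 m
robot under decel: 1.1000²/(2·3.0000) = 0.2017 m
person approaches 1.4000·(0.1200+0.3667) = 0.6813 m
C+Z_d+Z_r = 0.0000+0.0150+0.0000 = 0.0150 m
sum ≈ 0.1320+0.2017+0.6813+0.0150 ≈ 1.0300 m = S ✓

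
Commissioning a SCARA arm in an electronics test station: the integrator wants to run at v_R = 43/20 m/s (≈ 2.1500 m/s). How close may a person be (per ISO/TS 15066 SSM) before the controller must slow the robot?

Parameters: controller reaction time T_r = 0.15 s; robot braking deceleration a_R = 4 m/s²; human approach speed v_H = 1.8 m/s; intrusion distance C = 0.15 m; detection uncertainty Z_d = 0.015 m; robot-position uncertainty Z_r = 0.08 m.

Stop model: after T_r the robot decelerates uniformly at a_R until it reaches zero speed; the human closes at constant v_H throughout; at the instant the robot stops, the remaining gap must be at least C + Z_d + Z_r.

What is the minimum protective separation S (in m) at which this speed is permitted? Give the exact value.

S_min = 305/128 m = 2.3828 m

T_s = v_R/a_R = (43/20)/4 = 0.5375 s
robot covers v_R·T_r = 2.1500·0.1500 = 0.3225 m before braking
braking distance = 2.1500²/(2·4.0000) = 0.5778 m
human closes 1.8000·0.6875 = 1.2375 m
margins: 0.1500+0.0150+0.0800 = 0.2450 m
S_min ≈ 0.3225+0.5778+1.2375+0.2450  ⇒  S_min = 305/128 m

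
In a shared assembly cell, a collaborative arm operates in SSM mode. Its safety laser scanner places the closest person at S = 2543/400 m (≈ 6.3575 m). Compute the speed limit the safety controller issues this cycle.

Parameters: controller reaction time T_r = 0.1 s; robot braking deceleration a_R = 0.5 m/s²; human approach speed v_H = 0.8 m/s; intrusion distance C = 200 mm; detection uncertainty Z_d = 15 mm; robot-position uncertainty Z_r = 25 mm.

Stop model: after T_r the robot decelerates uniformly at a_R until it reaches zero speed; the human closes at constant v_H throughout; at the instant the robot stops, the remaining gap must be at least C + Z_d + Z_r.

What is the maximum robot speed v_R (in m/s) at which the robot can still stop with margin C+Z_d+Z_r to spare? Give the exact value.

v_R_max = 7/4 m/s = 1.7500 m/s

quadratic (1)·v² + (17/10)·v + (-483/80) = 0
  disc = (17/10)² − 4·(1)·(-483/80) = 676/25 ; √disc = 26/5
  v_R = (−(17/10) + 26/5) / (2·(1)) = 7/4 m/s
check:
stop time T_s = (7/4)/(1/2) = 3.5000 s
reaction-phase robot travel = 1.7500·0.1000 = 0.1750 m
braking distance = 1.7500²/(2·0.5000) = 3.0625 m
human over T_r+T_s: 0.8000·(0.1000+3.5000) = 2.8800 m
residual clearance needed = 0.2000+0.0150+0.0250 = 0.2400 m
sum ≈ 0.1750+3.0625+2.8800+0.2400 ≈ 6.3575 m = S ✓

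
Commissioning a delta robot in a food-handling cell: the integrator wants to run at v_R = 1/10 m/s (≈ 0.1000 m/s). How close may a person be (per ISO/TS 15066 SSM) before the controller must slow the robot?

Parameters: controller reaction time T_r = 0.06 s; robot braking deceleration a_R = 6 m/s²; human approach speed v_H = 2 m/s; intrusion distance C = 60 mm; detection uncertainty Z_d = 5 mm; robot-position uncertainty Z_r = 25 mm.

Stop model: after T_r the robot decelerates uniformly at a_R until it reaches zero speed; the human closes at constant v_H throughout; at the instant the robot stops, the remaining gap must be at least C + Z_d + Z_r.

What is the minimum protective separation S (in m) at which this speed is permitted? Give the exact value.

S_min = 1501/6000 m = 0.2502 m

braking lasts T_s = (1/10)/6 = 0.0167 s
robot in T_r: 0.1000·0.0600 = 0.0060 m
robot covers 0.1000·0.0167 − ½·6.0000·0.0167² = 0.0008 m while stopping
human over T_r+T_s: 2.0000·(0.0600+0.0167) = 0.1533 m
C+Z_d+Z_r = 0.0600+0.0050+0.0250 = 0.0900 m
S_min ≈ 0.0060+0.0008+0.1533+0.0900  ⇒  S_min = 1501/6000 m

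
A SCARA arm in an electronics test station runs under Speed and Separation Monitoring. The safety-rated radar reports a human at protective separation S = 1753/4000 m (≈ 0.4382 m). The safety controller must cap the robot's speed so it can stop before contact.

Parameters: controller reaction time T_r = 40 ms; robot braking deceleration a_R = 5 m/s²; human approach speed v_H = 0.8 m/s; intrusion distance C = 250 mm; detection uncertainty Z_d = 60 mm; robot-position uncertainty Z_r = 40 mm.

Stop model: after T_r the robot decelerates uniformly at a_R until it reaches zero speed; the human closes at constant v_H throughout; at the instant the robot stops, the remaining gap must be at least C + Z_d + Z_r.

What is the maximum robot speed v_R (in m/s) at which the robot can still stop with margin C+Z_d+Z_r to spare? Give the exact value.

v_R_max = 1/4 m/s = 0.2500 m/s

collect terms ⇒ (1/10)·v_R² + (1/5)·v_R + (-9/160) = 0
  disc = (1/5)² − 4·(1/10)·(-9/160) = 1/16 ; √disc = 1/4
  v_R = (−(1/5) + 1/4) / (2·(1/10)) = 1/4 m/s
check:
T_s = v_R/a_R = (1/4)/5 = 0.0500 s
robot covers v_R·T_r = 0.2500·0.0400 = 0.0100 m before braking
robot under decel: 0.2500²/(2·5.0000) = 0.0063 m
person approaches 0.8000·(0.0400+0.0500) = 0.0720 m
C+Z_d+Z_r = 0.2500+0.0600+0.0400 = 0.3500 m
sum ≈ 0.0100+0.0063+0.0720+0.3500 ≈ 0.4382 m = S ✓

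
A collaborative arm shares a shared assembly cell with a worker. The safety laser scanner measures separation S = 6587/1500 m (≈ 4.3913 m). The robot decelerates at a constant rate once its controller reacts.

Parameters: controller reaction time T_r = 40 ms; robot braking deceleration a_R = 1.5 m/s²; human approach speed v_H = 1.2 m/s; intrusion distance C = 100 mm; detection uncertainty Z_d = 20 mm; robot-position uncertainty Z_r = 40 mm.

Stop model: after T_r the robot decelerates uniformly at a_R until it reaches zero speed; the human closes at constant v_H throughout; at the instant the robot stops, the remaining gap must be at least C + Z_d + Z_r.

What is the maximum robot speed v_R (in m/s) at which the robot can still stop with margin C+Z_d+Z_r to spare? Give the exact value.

v_R_max = 5/2 m/s = 2.5000 m/s

collect terms ⇒ (1/3)·v_R² + (21/25)·v_R + (-251/60) = 0
  disc = (21/25)² − 4·(1/3)·(-251/60) = 35344/5625 ; √disc = 188/75
  v_R = (−(21/25) + 188/75) / (2·(1/3)) = 5/2 m/s
check:
stop time T_s = (5/2)/(3/2) = 1.6667 s
robot in T_r: 2.5000·0.0400 = 0.1000 m
robot covers 2.5000·1.6667 − ½·1.5000·1.6667² = 2.0833 m while stopping
human closes 1.2000·1.7067 = 2.0480 m
C+Z_d+Z_r = 0.1000+0.0200+0.0400 = 0.1600 m
sum ≈ 0.1000+2.0833+2.0480+0.1600 ≈ 4.3913 m = S ✓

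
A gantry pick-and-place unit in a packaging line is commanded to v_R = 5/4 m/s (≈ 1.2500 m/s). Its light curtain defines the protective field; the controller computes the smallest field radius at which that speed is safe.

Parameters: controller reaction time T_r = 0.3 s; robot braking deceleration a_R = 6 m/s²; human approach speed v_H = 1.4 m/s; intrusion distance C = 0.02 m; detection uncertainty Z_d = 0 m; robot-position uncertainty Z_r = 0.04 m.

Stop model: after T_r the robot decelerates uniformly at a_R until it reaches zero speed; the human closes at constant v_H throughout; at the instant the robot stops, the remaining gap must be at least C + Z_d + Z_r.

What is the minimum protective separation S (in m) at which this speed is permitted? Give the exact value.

S_min = 2043/1600 m = 1.2769 m

T_s = v_R/a_R = (5/4)/6 = 0.2083 s
reaction-phase robot travel = 1.2500·0.3000 = 0.3750 m
braking distance = 1.2500²/(2·6.0000) = 0.1302 m
human closes 1.4000·0.5083 = 0.7117 m
residual clearance needed = 0.0200+0.0000+0.0400 = 0.0600 m
S_min ≈ 0.3750+0.1302+0.7117+0.0600  ⇒  S_min = 2043/1600 m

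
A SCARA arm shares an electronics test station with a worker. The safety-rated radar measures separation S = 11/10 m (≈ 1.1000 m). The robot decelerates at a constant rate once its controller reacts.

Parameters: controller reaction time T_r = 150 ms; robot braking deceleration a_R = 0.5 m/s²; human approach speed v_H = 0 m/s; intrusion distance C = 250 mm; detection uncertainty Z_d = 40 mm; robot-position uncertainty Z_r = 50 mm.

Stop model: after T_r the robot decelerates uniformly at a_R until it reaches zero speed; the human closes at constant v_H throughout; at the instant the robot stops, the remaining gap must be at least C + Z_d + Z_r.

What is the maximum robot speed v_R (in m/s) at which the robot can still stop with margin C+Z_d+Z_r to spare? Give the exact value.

v_R_max = 4/5 m/s = 0.8000 m/s

at the boundary: (1)·v² + (3/20)·v + (-19/25) = 0
  disc = (3/20)² − 4·(1)·(-19/25) = 49/16 ; √disc = 7/4
  v_R = (−(3/20) + 7/4) / (2·(1)) = 4/5 m/s
check:
stop time T_s = (4/5)/(1/2) = 1.6000 s
robot covers v_R·T_r = 0.8000·0.1500 = 0.1200 m before braking
braking distance = 0.8000²/(2·0.5000) = 0.6400 m
human closes 0.0000·1.7500 = 0.0000 m
residual clearance needed = 0.2500+0.0400+0.0500 = 0.3400 m
sum ≈ 0.1200+0.6400+0.0000+0.3400 ≈ 1.1000 m = S ✓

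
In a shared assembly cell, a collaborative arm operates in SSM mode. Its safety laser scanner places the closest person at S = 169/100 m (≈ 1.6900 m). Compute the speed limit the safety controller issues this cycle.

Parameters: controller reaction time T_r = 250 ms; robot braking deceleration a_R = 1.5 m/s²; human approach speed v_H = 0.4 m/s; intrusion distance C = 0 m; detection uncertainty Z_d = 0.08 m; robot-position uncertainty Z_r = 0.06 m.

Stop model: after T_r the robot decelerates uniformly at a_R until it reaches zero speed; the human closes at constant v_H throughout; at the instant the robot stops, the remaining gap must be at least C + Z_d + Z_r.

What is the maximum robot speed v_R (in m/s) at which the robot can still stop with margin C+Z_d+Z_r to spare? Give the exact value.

v_R_max = 29/20 m/s = 1.4500 m/s

quadratic (1/3)·v² + (31/60)·v + (-29/20) = 0
  disc = (31/60)² − 4·(1/3)·(-29/20) = 7921/3600 ; √disc = 89/60
  v_R = (−(31/60) + 89/60) / (2·(1/3)) = 29/20 m/s
check:
stop time T_s = (29/20)/(3/2) = 0.9667 s
robot covers v_R·T_r = 1.4500·0.2500 = 0.3625 m before braking
braking distance = 1.4500²/(2·1.5000) = 0.7008 m
human over T_r+T_s: 0.4000·(0.2500+0.9667) = 0.4867 m
residual clearance needed = 0.0000+0.0800+0.0600 = 0.1400 m
sum ≈ 0.3625+0.7008+0.4867+0.1400 ≈ 1.6900 m = S ✓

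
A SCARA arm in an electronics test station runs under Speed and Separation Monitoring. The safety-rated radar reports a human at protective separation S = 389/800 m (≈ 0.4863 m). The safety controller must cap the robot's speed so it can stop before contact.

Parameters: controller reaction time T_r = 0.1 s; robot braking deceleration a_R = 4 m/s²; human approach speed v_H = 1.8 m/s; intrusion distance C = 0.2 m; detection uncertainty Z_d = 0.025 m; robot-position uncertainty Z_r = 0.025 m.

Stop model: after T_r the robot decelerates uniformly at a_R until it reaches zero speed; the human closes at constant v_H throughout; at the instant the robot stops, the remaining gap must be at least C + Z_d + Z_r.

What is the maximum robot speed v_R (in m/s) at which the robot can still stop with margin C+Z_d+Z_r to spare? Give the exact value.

v_R_max = 1/10 m/s = 0.1000 m/s

at the boundary: (1/8)·v² + (11/20)·v + (-9/160) = 0
  disc = (11/20)² − 4·(1/8)·(-9/160) = 529/1600 ; √disc = 23/40
  v_R = (−(11/20) + 23/40) / (2·(1/8)) = 1/10 m/s
check:
braking lasts T_s = (1/10)/4 = 0.0250 s
robot in T_r: 0.1000·0.1000 = 0.0100 m
robot under decel: 0.1000²/(2·4.0000) = 0.0013 m
human over T_r+T_s: 1.8000·(0.1000+0.0250) = 0.2250 m
margins: 0.2000+0.0250+0.0250 = 0.2500 m
sum ≈ 0.0100+0.0013+0.2250+0.2500 ≈ 0.4863 m = S ✓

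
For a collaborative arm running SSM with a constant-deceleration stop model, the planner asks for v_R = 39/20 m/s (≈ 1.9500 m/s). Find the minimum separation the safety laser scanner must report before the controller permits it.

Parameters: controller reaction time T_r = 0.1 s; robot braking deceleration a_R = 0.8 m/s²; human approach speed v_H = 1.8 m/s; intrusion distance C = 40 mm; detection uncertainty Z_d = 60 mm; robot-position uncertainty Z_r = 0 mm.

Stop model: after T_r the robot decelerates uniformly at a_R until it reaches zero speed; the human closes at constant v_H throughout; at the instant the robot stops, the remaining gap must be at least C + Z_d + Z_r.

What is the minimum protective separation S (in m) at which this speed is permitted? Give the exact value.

S_min = 4633/640 m = 7.2391 m

stop time T_s = (39/20)/(4/5) = 2.4375 s
reaction-phase robot travel = 1.9500·0.1000 = 0.1950 m
robot covers 1.9500·2.4375 − ½·0.8000·2.4375² = 2.3766 m while stopping
human over T_r+T_s: 1.8000·(0.1000+2.4375) = 4.5675 m
C+Z_d+Z_r = 0.0400+0.0600+0.0000 = 0.1000 m
S_min ≈ 0.1950+2.3766+4.5675+0.1000  ⇒  S_min = 4633/640 m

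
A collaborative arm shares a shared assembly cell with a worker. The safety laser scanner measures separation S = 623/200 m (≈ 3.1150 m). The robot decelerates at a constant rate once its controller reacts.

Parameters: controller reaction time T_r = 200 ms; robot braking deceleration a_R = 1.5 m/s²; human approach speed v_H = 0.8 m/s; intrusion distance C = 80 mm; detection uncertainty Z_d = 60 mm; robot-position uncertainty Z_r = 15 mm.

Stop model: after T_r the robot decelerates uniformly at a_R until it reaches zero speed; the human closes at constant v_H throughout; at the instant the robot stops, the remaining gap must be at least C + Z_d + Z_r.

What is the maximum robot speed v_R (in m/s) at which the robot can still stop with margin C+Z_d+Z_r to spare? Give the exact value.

v_R_max = 2 m/s = 2.0000 m/s

at the boundary: (1/3)·v² + (11/15)·v + (-14/5) = 0
  disc = (11/15)² − 4·(1/3)·(-14/5) = 961/225 ; √disc = 31/15
  v_R = (−(11/15) + 31/15) / (2·(1/3)) = 2 m/s
check:
braking lasts T_s = 2/(3/2) = 1.3333 s
robot covers v_R·T_r = 2.0000·0.2000 = 0.4000 m before braking
robot under decel: 2.0000²/(2·1.5000) = 1.3333 m
person approaches 0.8000·(0.2000+1.3333) = 1.2267 m
C+Z_d+Z_r = 0.0800+0.0600+0.0150 = 0.1550 m
sum ≈ 0.4000+1.3333+1.2267+0.1550 ≈ 3.1150 m = S ✓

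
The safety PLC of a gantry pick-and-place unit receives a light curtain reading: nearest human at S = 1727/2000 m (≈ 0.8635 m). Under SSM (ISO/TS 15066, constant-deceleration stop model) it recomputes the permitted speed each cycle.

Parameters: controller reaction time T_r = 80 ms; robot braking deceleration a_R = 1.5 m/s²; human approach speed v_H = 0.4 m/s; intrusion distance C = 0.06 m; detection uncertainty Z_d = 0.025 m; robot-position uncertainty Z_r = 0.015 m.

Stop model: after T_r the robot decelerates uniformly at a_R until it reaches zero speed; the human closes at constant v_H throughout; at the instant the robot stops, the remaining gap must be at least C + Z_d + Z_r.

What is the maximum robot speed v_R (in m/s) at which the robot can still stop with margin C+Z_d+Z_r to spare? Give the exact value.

quadratic (1/3)·v² + (26/75)·v + (-1463/2000) = 0
  disc = (26/75)² − 4·(1/3)·(-1463/2000) = 24649/22500 ; √disc = 157/150
  v_R = (−(26/75) + 157/150) / (2·(1/3)) = 21/20 m/s
check:
stop time T_s = (21/20)/(3/2) = 0.7000 s
reaction-phase robot travel = 1.0500·0.0800 = 0.0840 m
robot covers 1.0500·0.7000 − ½·1.5000·0.7000² = 0.3675 m while stopping
human over T_r+T_s: 0.4000·(0.0800+0.7000) = 0.3120 m
C+Z_d+Z_r = 0.0600+0.0250+0.0150 = 0.1000 m
sum ≈ 0.0840+0.3675+0.3120+0.1000 ≈ 0.8635 m = S ✓

v_R_max = 21/20 m/s = 1.0500 m/s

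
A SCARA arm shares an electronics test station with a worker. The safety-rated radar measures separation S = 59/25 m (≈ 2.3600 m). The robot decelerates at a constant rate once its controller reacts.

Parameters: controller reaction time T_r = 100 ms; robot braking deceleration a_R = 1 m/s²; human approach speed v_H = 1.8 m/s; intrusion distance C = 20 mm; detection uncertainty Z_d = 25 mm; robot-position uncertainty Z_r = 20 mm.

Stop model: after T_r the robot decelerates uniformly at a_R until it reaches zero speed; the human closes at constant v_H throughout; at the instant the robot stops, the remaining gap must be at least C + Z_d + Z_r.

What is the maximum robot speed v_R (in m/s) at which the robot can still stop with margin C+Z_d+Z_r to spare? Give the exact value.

quadratic (1/2)·v² + (19/10)·v + (-423/200) = 0
  disc = (19/10)² − 4·(1/2)·(-423/200) = 196/25 ; √disc = 14/5
  v_R = (−(19/10) + 14/5) / (2·(1/2)) = 9/10 m/s
check:
stop time T_s = (9/10)/1 = 0.9000 s
reaction-phase robot travel = 0.9000·0.1000 = 0.0900 m
robot covers 0.9000·0.9000 − ½·1.0000·0.9000² = 0.4050 m while stopping
human over T_r+T_s: 1.8000·(0.1000+0.9000) = 1.8000 m
margins: 0.0200+0.0250+0.0200 = 0.0650 m
sum ≈ 0.0900+0.4050+1.8000+0.0650 ≈ 2.3600 m = S ✓

v_R_max = 9/10 m/s = 0.9000 m/s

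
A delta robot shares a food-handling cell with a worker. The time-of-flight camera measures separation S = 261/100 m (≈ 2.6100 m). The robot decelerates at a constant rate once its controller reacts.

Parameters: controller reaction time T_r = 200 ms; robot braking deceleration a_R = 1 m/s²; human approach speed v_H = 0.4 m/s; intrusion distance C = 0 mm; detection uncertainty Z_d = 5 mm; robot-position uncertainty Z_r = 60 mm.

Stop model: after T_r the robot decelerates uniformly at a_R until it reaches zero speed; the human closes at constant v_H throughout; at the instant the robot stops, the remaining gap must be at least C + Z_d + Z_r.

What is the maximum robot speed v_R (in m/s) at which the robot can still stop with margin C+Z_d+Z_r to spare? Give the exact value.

at the boundary: (1/2)·v² + (3/5)·v + (-493/200) = 0
  disc = (3/5)² − 4·(1/2)·(-493/200) = 529/100 ; √disc = 23/10
  v_R = (−(3/5) + 23/10) / (2·(1/2)) = 17/10 m/s
check:
braking lasts T_s = (17/10)/1 = 1.7000 s
reaction-phase robot travel = 1.7000·0.2000 = 0.3400 m
braking distance = 1.7000²/(2·1.0000) = 1.4450 m
human closes 0.4000·1.9000 = 0.7600 m
C+Z_d+Z_r = 0.0000+0.0050+0.0600 = 0.0650 m
sum ≈ 0.3400+1.4450+0.7600+0.0650 ≈ 2.6100 m = S ✓

v_R_max = 17/10 m/s = 1.7000 m/s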